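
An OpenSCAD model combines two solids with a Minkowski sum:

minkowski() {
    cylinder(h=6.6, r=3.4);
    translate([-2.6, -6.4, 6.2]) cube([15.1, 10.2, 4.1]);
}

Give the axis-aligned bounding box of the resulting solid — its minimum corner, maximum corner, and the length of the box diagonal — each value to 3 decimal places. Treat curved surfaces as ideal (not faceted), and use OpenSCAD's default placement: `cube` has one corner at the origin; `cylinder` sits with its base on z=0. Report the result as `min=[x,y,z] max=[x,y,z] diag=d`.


min=[-6.000,-9.800,6.200] max=[15.900,7.200,16.900] diag=29.717

A = translate([-2.6, -6.4, 6.2]) cube([15.1, 10.2, 4.1]) → bbox [-2.6,-6.4,6.2] .. [12.5,3.8,10.3]
B = cylinder(h=6.6, r=3.4) → bbox [-3.4,-3.4,0] .. [3.4,3.4,6.6]
lo = A.lo+B.lo = [-2.6-3.4, -6.4-3.4, 6.2+0] = [-6.000,-9.800,6.200]
hi = A.hi+B.hi = [12.5+3.4, 3.8+3.4, 10.3+6.6] = [15.900,7.200,16.900]
diag = √(21.9²+17²+10.7²) = √883.1 = 29.717


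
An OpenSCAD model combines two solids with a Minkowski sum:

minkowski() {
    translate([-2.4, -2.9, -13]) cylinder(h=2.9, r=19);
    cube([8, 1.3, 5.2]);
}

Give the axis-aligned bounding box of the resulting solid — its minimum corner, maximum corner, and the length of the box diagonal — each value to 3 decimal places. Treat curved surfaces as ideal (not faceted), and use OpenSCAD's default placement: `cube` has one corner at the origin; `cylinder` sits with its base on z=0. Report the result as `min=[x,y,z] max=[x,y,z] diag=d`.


A = translate([-2.4, -2.9, -13]) cylinder(h=2.9, r=19) → bbox [-21.4,-21.9,-13] .. [16.6,16.1,-10.1]
B = cube([8, 1.3, 5.2]) → bbox [0,0,0] .. [8,1.3,5.2]
lo = A.lo+B.lo = [-21.4+0, -21.9+0, -13+0] = [-21.400,-21.900,-13.000]
hi = A.hi+B.hi = [16.6+8, 16.1+1.3, -10.1+5.2] = [24.600,17.400,-4.900]
diag = √(46²+39.3²+8.1²) = √3726.1 = 61.042

min=[-21.400,-21.900,-13.000] max=[24.600,17.400,-4.900] diag=61.042


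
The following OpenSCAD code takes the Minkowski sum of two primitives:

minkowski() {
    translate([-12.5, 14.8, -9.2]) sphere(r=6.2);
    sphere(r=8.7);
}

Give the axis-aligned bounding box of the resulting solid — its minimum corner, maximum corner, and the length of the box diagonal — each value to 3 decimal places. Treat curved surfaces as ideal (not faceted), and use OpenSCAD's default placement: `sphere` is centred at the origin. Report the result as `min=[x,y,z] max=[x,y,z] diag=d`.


A = translate([-12.5, 14.8, -9.2]) sphere(r=6.2) → bbox [-18.7,8.6,-15.4] .. [-6.3,21,-3]
B = sphere(r=8.7) → bbox [-8.7,-8.7,-8.7] .. [8.7,8.7,8.7]
lo = A.lo+B.lo = [-18.7-8.7, 8.6-8.7, -15.4-8.7] = [-27.400,-0.100,-24.100]
hi = A.hi+B.hi = [-6.3+8.7, 21+8.7, -3+8.7] = [2.400,29.700,5.700]
diag = √(29.8²+29.8²+29.8²) = √2664.12 = 51.615

min=[-27.400,-0.100,-24.100] max=[2.400,29.700,5.700] diag=51.615


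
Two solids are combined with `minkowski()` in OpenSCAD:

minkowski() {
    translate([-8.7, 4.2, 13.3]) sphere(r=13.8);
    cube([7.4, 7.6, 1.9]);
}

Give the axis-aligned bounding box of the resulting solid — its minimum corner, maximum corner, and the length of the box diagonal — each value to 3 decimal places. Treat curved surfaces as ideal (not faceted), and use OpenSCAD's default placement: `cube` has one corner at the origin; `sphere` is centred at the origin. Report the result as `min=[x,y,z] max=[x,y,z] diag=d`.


A = translate([-8.7, 4.2, 13.3]) sphere(r=13.8) → bbox [-22.5,-9.6,-0.5] .. [5.1,18,27.1]
B = cube([7.4, 7.6, 1.9]) → bbox [0,0,0] .. [7.4,7.6,1.9]
lo = A.lo+B.lo = [-22.5+0, -9.6+0, -0.5+0] = [-22.500,-9.600,-0.500]
hi = A.hi+B.hi = [5.1+7.4, 18+7.6, 27.1+1.9] = [12.500,25.600,29.000]
diag = √(35²+35.2²+29.5²) = √3334.29 = 57.743

min=[-22.500,-9.600,-0.500] max=[12.500,25.600,29.000] diag=57.743


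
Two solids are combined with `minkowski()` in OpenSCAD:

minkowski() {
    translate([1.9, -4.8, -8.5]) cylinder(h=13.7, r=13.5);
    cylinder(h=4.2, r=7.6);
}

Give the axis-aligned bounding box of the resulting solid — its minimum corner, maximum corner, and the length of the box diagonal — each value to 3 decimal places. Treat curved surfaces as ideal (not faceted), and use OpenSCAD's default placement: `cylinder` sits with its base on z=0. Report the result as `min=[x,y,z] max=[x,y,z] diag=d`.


A = translate([1.9, -4.8, -8.5]) cylinder(h=13.7, r=13.5) → bbox [-11.6,-18.3,-8.5] .. [15.4,8.7,5.2]
B = cylinder(h=4.2, r=7.6) → bbox [-7.6,-7.6,0] .. [7.6,7.6,4.2]
lo = A.lo+B.lo = [-11.6-7.6, -18.3-7.6, -8.5+0] = [-19.200,-25.900,-8.500]
hi = A.hi+B.hi = [15.4+7.6, 8.7+7.6, 5.2+4.2] = [23.000,16.300,9.400]
diag = √(42.2²+42.2²+17.9²) = √3882.09 = 62.306

min=[-19.200,-25.900,-8.500] max=[23.000,16.300,9.400] diag=62.306


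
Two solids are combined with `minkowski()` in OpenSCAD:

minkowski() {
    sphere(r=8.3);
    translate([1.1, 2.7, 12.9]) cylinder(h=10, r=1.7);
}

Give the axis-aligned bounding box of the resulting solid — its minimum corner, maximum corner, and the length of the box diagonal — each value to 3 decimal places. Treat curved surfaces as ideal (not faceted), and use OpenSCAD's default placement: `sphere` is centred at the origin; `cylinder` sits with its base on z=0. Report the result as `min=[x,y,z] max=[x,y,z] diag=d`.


min=[-8.900,-7.300,4.600] max=[11.100,12.700,31.200] diag=38.827

A = translate([1.1, 2.7, 12.9]) cylinder(h=10, r=1.7) → bbox [-0.6,1,12.9] .. [2.8,4.4,22.9]
B = sphere(r=8.3) → bbox [-8.3,-8.3,-8.3] .. [8.3,8.3,8.3]
lo = A.lo+B.lo = [-0.6-8.3, 1-8.3, 12.9-8.3] = [-8.900,-7.300,4.600]
hi = A.hi+B.hi = [2.8+8.3, 4.4+8.3, 22.9+8.3] = [11.100,12.700,31.200]
diag = √(20²+20²+26.6²) = √1507.56 = 38.827


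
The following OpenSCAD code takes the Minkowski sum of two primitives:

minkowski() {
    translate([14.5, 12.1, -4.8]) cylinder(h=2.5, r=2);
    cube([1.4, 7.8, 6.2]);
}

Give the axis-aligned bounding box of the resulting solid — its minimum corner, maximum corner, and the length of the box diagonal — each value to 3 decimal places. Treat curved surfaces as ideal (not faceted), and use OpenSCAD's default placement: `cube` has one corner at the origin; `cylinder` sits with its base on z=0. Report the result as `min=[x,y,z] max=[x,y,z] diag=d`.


min=[12.500,10.100,-4.800] max=[17.900,21.900,3.900] diag=15.623

A = translate([14.5, 12.1, -4.8]) cylinder(h=2.5, r=2) → bbox [12.5,10.1,-4.8] .. [16.5,14.1,-2.3]
B = cube([1.4, 7.8, 6.2]) → bbox [0,0,0] .. [1.4,7.8,6.2]
lo = A.lo+B.lo = [12.5+0, 10.1+0, -4.8+0] = [12.500,10.100,-4.800]
hi = A.hi+B.hi = [16.5+1.4, 14.1+7.8, -2.3+6.2] = [17.900,21.900,3.900]
diag = √(5.4²+11.8²+8.7²) = √244.09 = 15.623


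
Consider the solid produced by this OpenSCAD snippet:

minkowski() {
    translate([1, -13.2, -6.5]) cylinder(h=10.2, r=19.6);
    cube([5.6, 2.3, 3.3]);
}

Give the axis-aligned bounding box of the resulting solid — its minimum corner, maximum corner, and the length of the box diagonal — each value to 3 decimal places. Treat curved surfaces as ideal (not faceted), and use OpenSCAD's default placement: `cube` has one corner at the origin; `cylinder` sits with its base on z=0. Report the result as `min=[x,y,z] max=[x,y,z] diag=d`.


A = translate([1, -13.2, -6.5]) cylinder(h=10.2, r=19.6) → bbox [-18.6,-32.8,-6.5] .. [20.6,6.4,3.7]
B = cube([5.6, 2.3, 3.3]) → bbox [0,0,0] .. [5.6,2.3,3.3]
lo = A.lo+B.lo = [-18.6+0, -32.8+0, -6.5+0] = [-18.600,-32.800,-6.500]
hi = A.hi+B.hi = [20.6+5.6, 6.4+2.3, 3.7+3.3] = [26.200,8.700,7.000]
diag = √(44.8²+41.5²+13.5²) = √3911.54 = 62.542

min=[-18.600,-32.800,-6.500] max=[26.200,8.700,7.000] diag=62.542


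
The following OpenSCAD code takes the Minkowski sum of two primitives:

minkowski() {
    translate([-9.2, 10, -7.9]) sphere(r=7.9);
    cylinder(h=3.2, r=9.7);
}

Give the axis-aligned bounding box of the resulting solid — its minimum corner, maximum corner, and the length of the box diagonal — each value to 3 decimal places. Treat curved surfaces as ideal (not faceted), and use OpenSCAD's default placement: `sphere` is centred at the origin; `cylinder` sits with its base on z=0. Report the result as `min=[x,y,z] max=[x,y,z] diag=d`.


min=[-26.800,-7.600,-15.800] max=[8.400,27.600,3.200] diag=53.283

A = translate([-9.2, 10, -7.9]) sphere(r=7.9) → bbox [-17.1,2.1,-15.8] .. [-1.3,17.9,0]
B = cylinder(h=3.2, r=9.7) → bbox [-9.7,-9.7,0] .. [9.7,9.7,3.2]
lo = A.lo+B.lo = [-17.1-9.7, 2.1-9.7, -15.8+0] = [-26.800,-7.600,-15.800]
hi = A.hi+B.hi = [-1.3+9.7, 17.9+9.7, 0+3.2] = [8.400,27.600,3.200]
diag = √(35.2²+35.2²+19²) = √2839.08 = 53.283


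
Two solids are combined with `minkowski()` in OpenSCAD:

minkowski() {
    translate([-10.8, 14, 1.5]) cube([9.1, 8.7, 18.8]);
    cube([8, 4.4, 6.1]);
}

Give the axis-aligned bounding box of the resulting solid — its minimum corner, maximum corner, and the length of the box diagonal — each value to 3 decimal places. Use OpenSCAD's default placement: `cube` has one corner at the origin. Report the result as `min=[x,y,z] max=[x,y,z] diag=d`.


A = translate([-10.8, 14, 1.5]) cube([9.1, 8.7, 18.8]) → bbox [-10.8,14,1.5] .. [-1.7,22.7,20.3]
B = cube([8, 4.4, 6.1]) → bbox [0,0,0] .. [8,4.4,6.1]
lo = A.lo+B.lo = [-10.8+0, 14+0, 1.5+0] = [-10.800,14.000,1.500]
hi = A.hi+B.hi = [-1.7+8, 22.7+4.4, 20.3+6.1] = [6.300,27.100,26.400]
diag = √(17.1²+13.1²+24.9²) = √1084.03 = 32.925

min=[-10.800,14.000,1.500] max=[6.300,27.100,26.400] diag=32.925


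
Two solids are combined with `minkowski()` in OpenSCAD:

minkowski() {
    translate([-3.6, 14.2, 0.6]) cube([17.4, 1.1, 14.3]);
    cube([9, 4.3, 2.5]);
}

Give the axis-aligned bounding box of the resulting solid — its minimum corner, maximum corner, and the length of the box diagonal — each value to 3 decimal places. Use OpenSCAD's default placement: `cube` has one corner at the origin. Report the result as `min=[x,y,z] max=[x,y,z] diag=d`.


A = translate([-3.6, 14.2, 0.6]) cube([17.4, 1.1, 14.3]) → bbox [-3.6,14.2,0.6] .. [13.8,15.3,14.9]
B = cube([9, 4.3, 2.5]) → bbox [0,0,0] .. [9,4.3,2.5]
lo = A.lo+B.lo = [-3.6+0, 14.2+0, 0.6+0] = [-3.600,14.200,0.600]
hi = A.hi+B.hi = [13.8+9, 15.3+4.3, 14.9+2.5] = [22.800,19.600,17.400]
diag = √(26.4²+5.4²+16.8²) = √1008.36 = 31.755

min=[-3.600,14.200,0.600] max=[22.800,19.600,17.400] diag=31.755


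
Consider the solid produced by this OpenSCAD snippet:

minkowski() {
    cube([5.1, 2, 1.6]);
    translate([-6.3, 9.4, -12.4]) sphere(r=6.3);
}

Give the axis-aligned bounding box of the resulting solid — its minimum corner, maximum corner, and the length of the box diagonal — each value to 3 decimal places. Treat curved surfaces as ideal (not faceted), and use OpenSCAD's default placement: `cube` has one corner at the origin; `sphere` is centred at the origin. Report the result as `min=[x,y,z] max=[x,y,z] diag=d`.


A = translate([-6.3, 9.4, -12.4]) sphere(r=6.3) → bbox [-12.6,3.1,-18.7] .. [0,15.7,-6.1]
B = cube([5.1, 2, 1.6]) → bbox [0,0,0] .. [5.1,2,1.6]
lo = A.lo+B.lo = [-12.6+0, 3.1+0, -18.7+0] = [-12.600,3.100,-18.700]
hi = A.hi+B.hi = [0+5.1, 15.7+2, -6.1+1.6] = [5.100,17.700,-4.500]
diag = √(17.7²+14.6²+14.2²) = √728.09 = 26.983

min=[-12.600,3.100,-18.700] max=[5.100,17.700,-4.500] diag=26.983


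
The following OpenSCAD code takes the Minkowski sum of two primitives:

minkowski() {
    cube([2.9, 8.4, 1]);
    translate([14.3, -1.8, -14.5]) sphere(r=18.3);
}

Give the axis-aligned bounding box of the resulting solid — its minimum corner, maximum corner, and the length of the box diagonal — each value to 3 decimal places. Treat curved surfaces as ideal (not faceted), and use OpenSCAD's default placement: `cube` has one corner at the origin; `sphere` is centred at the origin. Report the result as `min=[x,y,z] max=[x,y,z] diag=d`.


min=[-4.000,-20.100,-32.800] max=[35.500,24.900,4.800] diag=70.704

A = translate([14.3, -1.8, -14.5]) sphere(r=18.3) → bbox [-4,-20.1,-32.8] .. [32.6,16.5,3.8]
B = cube([2.9, 8.4, 1]) → bbox [0,0,0] .. [2.9,8.4,1]
lo = A.lo+B.lo = [-4+0, -20.1+0, -32.8+0] = [-4.000,-20.100,-32.800]
hi = A.hi+B.hi = [32.6+2.9, 16.5+8.4, 3.8+1] = [35.500,24.900,4.800]
diag = √(39.5²+45²+37.6²) = √4999.01 = 70.704


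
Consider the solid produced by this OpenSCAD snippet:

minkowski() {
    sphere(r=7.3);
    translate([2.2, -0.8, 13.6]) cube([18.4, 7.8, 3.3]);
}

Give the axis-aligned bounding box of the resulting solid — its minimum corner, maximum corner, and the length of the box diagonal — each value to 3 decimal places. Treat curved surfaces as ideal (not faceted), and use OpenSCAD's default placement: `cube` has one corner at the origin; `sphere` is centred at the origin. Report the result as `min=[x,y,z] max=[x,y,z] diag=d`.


A = translate([2.2, -0.8, 13.6]) cube([18.4, 7.8, 3.3]) → bbox [2.2,-0.8,13.6] .. [20.6,7,16.9]
B = sphere(r=7.3) → bbox [-7.3,-7.3,-7.3] .. [7.3,7.3,7.3]
lo = A.lo+B.lo = [2.2-7.3, -0.8-7.3, 13.6-7.3] = [-5.100,-8.100,6.300]
hi = A.hi+B.hi = [20.6+7.3, 7+7.3, 16.9+7.3] = [27.900,14.300,24.200]
diag = √(33²+22.4²+17.9²) = √1911.17 = 43.717

min=[-5.100,-8.100,6.300] max=[27.900,14.300,24.200] diag=43.717


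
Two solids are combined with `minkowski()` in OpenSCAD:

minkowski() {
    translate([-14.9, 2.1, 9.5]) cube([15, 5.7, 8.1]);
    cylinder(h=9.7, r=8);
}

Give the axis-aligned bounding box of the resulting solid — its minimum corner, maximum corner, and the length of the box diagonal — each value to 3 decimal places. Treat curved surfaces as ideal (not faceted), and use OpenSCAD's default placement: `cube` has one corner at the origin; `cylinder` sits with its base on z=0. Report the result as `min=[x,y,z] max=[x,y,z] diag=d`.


min=[-22.900,-5.900,9.500] max=[8.100,15.800,27.300] diag=41.818

A = translate([-14.9, 2.1, 9.5]) cube([15, 5.7, 8.1]) → bbox [-14.9,2.1,9.5] .. [0.1,7.8,17.6]
B = cylinder(h=9.7, r=8) → bbox [-8,-8,0] .. [8,8,9.7]
lo = A.lo+B.lo = [-14.9-8, 2.1-8, 9.5+0] = [-22.900,-5.900,9.500]
hi = A.hi+B.hi = [0.1+8, 7.8+8, 17.6+9.7] = [8.100,15.800,27.300]
diag = √(31²+21.7²+17.8²) = √1748.73 = 41.818


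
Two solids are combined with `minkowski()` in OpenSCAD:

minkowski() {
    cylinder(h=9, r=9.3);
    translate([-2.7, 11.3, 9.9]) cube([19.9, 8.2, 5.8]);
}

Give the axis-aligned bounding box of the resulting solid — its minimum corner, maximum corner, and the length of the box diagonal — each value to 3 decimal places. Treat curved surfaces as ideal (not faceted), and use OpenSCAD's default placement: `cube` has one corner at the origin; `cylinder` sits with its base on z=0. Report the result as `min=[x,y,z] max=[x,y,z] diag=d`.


A = translate([-2.7, 11.3, 9.9]) cube([19.9, 8.2, 5.8]) → bbox [-2.7,11.3,9.9] .. [17.2,19.5,15.7]
B = cylinder(h=9, r=9.3) → bbox [-9.3,-9.3,0] .. [9.3,9.3,9]
lo = A.lo+B.lo = [-2.7-9.3, 11.3-9.3, 9.9+0] = [-12.000,2.000,9.900]
hi = A.hi+B.hi = [17.2+9.3, 19.5+9.3, 15.7+9] = [26.500,28.800,24.700]
diag = √(38.5²+26.8²+14.8²) = √2419.53 = 49.189

min=[-12.000,2.000,9.900] max=[26.500,28.800,24.700] diag=49.189


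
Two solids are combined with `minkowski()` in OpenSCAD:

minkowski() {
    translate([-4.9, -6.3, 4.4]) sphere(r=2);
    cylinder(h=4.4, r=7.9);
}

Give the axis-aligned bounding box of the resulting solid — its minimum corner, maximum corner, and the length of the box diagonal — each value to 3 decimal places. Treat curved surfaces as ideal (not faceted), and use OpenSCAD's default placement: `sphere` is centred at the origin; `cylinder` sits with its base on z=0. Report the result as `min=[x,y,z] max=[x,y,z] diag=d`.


min=[-14.800,-16.200,2.400] max=[5.000,3.600,10.800] diag=29.234

A = translate([-4.9, -6.3, 4.4]) sphere(r=2) → bbox [-6.9,-8.3,2.4] .. [-2.9,-4.3,6.4]
B = cylinder(h=4.4, r=7.9) → bbox [-7.9,-7.9,0] .. [7.9,7.9,4.4]
lo = A.lo+B.lo = [-6.9-7.9, -8.3-7.9, 2.4+0] = [-14.800,-16.200,2.400]
hi = A.hi+B.hi = [-2.9+7.9, -4.3+7.9, 6.4+4.4] = [5.000,3.600,10.800]
diag = √(19.8²+19.8²+8.4²) = √854.64 = 29.234


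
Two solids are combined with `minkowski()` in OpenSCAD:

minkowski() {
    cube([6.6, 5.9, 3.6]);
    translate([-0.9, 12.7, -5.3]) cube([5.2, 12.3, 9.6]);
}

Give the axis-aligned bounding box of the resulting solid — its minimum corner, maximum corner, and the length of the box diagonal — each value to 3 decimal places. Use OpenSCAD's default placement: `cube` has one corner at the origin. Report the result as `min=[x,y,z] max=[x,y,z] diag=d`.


A = translate([-0.9, 12.7, -5.3]) cube([5.2, 12.3, 9.6]) → bbox [-0.9,12.7,-5.3] .. [4.3,25,4.3]
B = cube([6.6, 5.9, 3.6]) → bbox [0,0,0] .. [6.6,5.9,3.6]
lo = A.lo+B.lo = [-0.9+0, 12.7+0, -5.3+0] = [-0.900,12.700,-5.300]
hi = A.hi+B.hi = [4.3+6.6, 25+5.9, 4.3+3.6] = [10.900,30.900,7.900]
diag = √(11.8²+18.2²+13.2²) = √644.72 = 25.391

min=[-0.900,12.700,-5.300] max=[10.900,30.900,7.900] diag=25.391


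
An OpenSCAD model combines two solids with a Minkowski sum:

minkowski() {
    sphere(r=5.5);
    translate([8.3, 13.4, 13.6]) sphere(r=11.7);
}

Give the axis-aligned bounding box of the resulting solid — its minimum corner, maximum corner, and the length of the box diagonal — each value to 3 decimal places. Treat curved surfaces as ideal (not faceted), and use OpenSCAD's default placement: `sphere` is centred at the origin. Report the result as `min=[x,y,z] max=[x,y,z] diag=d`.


A = translate([8.3, 13.4, 13.6]) sphere(r=11.7) → bbox [-3.4,1.7,1.9] .. [20,25.1,25.3]
B = sphere(r=5.5) → bbox [-5.5,-5.5,-5.5] .. [5.5,5.5,5.5]
lo = A.lo+B.lo = [-3.4-5.5, 1.7-5.5, 1.9-5.5] = [-8.900,-3.800,-3.600]
hi = A.hi+B.hi = [20+5.5, 25.1+5.5, 25.3+5.5] = [25.500,30.600,30.800]
diag = √(34.4²+34.4²+34.4²) = √3550.08 = 59.583

min=[-8.900,-3.800,-3.600] max=[25.500,30.600,30.800] diag=59.583


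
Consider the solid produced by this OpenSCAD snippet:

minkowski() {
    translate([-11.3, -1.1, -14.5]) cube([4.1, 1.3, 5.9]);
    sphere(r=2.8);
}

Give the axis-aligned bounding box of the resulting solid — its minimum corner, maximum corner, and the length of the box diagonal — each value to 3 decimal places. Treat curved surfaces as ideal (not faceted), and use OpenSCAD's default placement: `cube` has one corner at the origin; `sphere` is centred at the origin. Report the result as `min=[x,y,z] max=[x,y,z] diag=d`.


A = translate([-11.3, -1.1, -14.5]) cube([4.1, 1.3, 5.9]) → bbox [-11.3,-1.1,-14.5] .. [-7.2,0.2,-8.6]
B = sphere(r=2.8) → bbox [-2.8,-2.8,-2.8] .. [2.8,2.8,2.8]
lo = A.lo+B.lo = [-11.3-2.8, -1.1-2.8, -14.5-2.8] = [-14.100,-3.900,-17.300]
hi = A.hi+B.hi = [-7.2+2.8, 0.2+2.8, -8.6+2.8] = [-4.400,3.000,-5.800]
diag = √(9.7²+6.9²+11.5²) = √273.95 = 16.551

min=[-14.100,-3.900,-17.300] max=[-4.400,3.000,-5.800] diag=16.551


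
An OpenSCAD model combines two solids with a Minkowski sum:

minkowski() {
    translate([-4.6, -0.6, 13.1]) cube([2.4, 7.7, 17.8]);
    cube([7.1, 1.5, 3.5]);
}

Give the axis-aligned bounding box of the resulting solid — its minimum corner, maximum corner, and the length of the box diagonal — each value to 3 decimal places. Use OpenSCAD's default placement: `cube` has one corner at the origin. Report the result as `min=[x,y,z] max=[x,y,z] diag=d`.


min=[-4.600,-0.600,13.100] max=[4.900,8.600,34.400] diag=25.071

A = translate([-4.6, -0.6, 13.1]) cube([2.4, 7.7, 17.8]) → bbox [-4.6,-0.6,13.1] .. [-2.2,7.1,30.9]
B = cube([7.1, 1.5, 3.5]) → bbox [0,0,0] .. [7.1,1.5,3.5]
lo = A.lo+B.lo = [-4.6+0, -0.6+0, 13.1+0] = [-4.600,-0.600,13.100]
hi = A.hi+B.hi = [-2.2+7.1, 7.1+1.5, 30.9+3.5] = [4.900,8.600,34.400]
diag = √(9.5²+9.2²+21.3²) = √628.58 = 25.071


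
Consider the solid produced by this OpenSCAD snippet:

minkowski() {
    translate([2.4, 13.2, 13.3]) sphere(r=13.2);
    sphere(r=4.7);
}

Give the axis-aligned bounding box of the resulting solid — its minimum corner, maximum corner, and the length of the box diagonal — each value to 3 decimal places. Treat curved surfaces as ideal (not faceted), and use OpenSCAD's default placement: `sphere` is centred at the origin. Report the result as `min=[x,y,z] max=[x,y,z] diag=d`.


A = translate([2.4, 13.2, 13.3]) sphere(r=13.2) → bbox [-10.8,0,0.1] .. [15.6,26.4,26.5]
B = sphere(r=4.7) → bbox [-4.7,-4.7,-4.7] .. [4.7,4.7,4.7]
lo = A.lo+B.lo = [-10.8-4.7, 0-4.7, 0.1-4.7] = [-15.500,-4.700,-4.600]
hi = A.hi+B.hi = [15.6+4.7, 26.4+4.7, 26.5+4.7] = [20.300,31.100,31.200]
diag = √(35.8²+35.8²+35.8²) = √3844.92 = 62.007

min=[-15.500,-4.700,-4.600] max=[20.300,31.100,31.200] diag=62.007


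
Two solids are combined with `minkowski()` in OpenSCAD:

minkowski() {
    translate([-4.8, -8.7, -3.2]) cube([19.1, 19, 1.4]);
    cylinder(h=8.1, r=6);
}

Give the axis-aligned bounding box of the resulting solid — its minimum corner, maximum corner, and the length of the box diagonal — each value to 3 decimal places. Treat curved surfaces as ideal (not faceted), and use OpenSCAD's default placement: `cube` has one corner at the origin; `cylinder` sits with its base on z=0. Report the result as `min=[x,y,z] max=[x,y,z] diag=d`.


min=[-10.800,-14.700,-3.200] max=[20.300,16.300,6.300] diag=44.927

A = translate([-4.8, -8.7, -3.2]) cube([19.1, 19, 1.4]) → bbox [-4.8,-8.7,-3.2] .. [14.3,10.3,-1.8]
B = cylinder(h=8.1, r=6) → bbox [-6,-6,0] .. [6,6,8.1]
lo = A.lo+B.lo = [-4.8-6, -8.7-6, -3.2+0] = [-10.800,-14.700,-3.200]
hi = A.hi+B.hi = [14.3+6, 10.3+6, -1.8+8.1] = [20.300,16.300,6.300]
diag = √(31.1²+31²+9.5²) = √2018.46 = 44.927


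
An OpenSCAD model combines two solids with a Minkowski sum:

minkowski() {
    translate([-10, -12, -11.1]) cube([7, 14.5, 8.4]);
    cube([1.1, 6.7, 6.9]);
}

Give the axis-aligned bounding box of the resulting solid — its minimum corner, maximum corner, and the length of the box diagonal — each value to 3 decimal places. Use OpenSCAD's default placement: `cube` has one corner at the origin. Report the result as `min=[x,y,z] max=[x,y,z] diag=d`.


min=[-10.000,-12.000,-11.100] max=[-1.900,9.200,4.200] diag=27.370

A = translate([-10, -12, -11.1]) cube([7, 14.5, 8.4]) → bbox [-10,-12,-11.1] .. [-3,2.5,-2.7]
B = cube([1.1, 6.7, 6.9]) → bbox [0,0,0] .. [1.1,6.7,6.9]
lo = A.lo+B.lo = [-10+0, -12+0, -11.1+0] = [-10.000,-12.000,-11.100]
hi = A.hi+B.hi = [-3+1.1, 2.5+6.7, -2.7+6.9] = [-1.900,9.200,4.200]
diag = √(8.1²+21.2²+15.3²) = √749.14 = 27.370


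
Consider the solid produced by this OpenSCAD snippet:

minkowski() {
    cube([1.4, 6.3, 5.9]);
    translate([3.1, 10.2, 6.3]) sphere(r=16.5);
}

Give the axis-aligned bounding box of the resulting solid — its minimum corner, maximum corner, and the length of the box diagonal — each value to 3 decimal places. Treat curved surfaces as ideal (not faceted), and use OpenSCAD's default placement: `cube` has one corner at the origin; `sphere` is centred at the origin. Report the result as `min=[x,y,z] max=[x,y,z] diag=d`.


A = translate([3.1, 10.2, 6.3]) sphere(r=16.5) → bbox [-13.4,-6.3,-10.2] .. [19.6,26.7,22.8]
B = cube([1.4, 6.3, 5.9]) → bbox [0,0,0] .. [1.4,6.3,5.9]
lo = A.lo+B.lo = [-13.4+0, -6.3+0, -10.2+0] = [-13.400,-6.300,-10.200]
hi = A.hi+B.hi = [19.6+1.4, 26.7+6.3, 22.8+5.9] = [21.000,33.000,28.700]
diag = √(34.4²+39.3²+38.9²) = √4241.06 = 65.123

min=[-13.400,-6.300,-10.200] max=[21.000,33.000,28.700] diag=65.123


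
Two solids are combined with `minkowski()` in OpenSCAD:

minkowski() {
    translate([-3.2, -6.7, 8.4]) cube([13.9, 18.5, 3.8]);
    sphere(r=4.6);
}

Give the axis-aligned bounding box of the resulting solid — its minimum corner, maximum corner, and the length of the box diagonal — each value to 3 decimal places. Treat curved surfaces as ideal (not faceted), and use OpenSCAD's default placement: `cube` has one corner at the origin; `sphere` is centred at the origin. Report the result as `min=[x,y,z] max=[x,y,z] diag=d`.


min=[-7.800,-11.300,3.800] max=[15.300,16.400,16.800] diag=38.339

A = translate([-3.2, -6.7, 8.4]) cube([13.9, 18.5, 3.8]) → bbox [-3.2,-6.7,8.4] .. [10.7,11.8,12.2]
B = sphere(r=4.6) → bbox [-4.6,-4.6,-4.6] .. [4.6,4.6,4.6]
lo = A.lo+B.lo = [-3.2-4.6, -6.7-4.6, 8.4-4.6] = [-7.800,-11.300,3.800]
hi = A.hi+B.hi = [10.7+4.6, 11.8+4.6, 12.2+4.6] = [15.300,16.400,16.800]
diag = √(23.1²+27.7²+13²) = √1469.9 = 38.339


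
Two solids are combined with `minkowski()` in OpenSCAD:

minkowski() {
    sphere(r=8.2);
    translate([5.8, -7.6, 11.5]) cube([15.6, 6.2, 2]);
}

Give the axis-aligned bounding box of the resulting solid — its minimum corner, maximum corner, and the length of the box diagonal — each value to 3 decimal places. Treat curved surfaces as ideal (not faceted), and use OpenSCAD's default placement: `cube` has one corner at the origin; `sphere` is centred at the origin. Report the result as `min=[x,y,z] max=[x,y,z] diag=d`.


min=[-2.400,-15.800,3.300] max=[29.600,6.800,21.700] diag=43.282

A = translate([5.8, -7.6, 11.5]) cube([15.6, 6.2, 2]) → bbox [5.8,-7.6,11.5] .. [21.4,-1.4,13.5]
B = sphere(r=8.2) → bbox [-8.2,-8.2,-8.2] .. [8.2,8.2,8.2]
lo = A.lo+B.lo = [5.8-8.2, -7.6-8.2, 11.5-8.2] = [-2.400,-15.800,3.300]
hi = A.hi+B.hi = [21.4+8.2, -1.4+8.2, 13.5+8.2] = [29.600,6.800,21.700]
diag = √(32²+22.6²+18.4²) = √1873.32 = 43.282


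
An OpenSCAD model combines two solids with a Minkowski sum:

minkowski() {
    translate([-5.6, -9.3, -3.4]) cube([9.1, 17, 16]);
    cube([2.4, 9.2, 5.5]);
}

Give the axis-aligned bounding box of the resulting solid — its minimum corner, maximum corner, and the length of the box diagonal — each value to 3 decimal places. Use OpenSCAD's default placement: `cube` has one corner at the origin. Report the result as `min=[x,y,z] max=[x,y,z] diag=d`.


A = translate([-5.6, -9.3, -3.4]) cube([9.1, 17, 16]) → bbox [-5.6,-9.3,-3.4] .. [3.5,7.7,12.6]
B = cube([2.4, 9.2, 5.5]) → bbox [0,0,0] .. [2.4,9.2,5.5]
lo = A.lo+B.lo = [-5.6+0, -9.3+0, -3.4+0] = [-5.600,-9.300,-3.400]
hi = A.hi+B.hi = [3.5+2.4, 7.7+9.2, 12.6+5.5] = [5.900,16.900,18.100]
diag = √(11.5²+26.2²+21.5²) = √1280.94 = 35.790

min=[-5.600,-9.300,-3.400] max=[5.900,16.900,18.100] diag=35.790


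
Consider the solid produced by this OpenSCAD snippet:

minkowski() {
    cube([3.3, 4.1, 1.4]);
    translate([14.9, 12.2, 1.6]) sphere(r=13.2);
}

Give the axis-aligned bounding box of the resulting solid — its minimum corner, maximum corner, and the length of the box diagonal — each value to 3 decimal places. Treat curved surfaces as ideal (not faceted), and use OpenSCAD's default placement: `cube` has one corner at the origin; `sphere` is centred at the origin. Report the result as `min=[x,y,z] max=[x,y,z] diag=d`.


min=[1.700,-1.000,-11.600] max=[31.400,29.500,16.200] diag=50.845

A = translate([14.9, 12.2, 1.6]) sphere(r=13.2) → bbox [1.7,-1,-11.6] .. [28.1,25.4,14.8]
B = cube([3.3, 4.1, 1.4]) → bbox [0,0,0] .. [3.3,4.1,1.4]
lo = A.lo+B.lo = [1.7+0, -1+0, -11.6+0] = [1.700,-1.000,-11.600]
hi = A.hi+B.hi = [28.1+3.3, 25.4+4.1, 14.8+1.4] = [31.400,29.500,16.200]
diag = √(29.7²+30.5²+27.8²) = √2585.18 = 50.845


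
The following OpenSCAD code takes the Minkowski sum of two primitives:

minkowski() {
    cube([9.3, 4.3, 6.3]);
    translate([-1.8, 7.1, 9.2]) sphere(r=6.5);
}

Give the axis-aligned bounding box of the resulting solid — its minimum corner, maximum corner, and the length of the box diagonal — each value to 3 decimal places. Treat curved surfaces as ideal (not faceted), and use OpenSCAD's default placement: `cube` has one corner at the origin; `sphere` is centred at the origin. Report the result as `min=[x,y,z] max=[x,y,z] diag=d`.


A = translate([-1.8, 7.1, 9.2]) sphere(r=6.5) → bbox [-8.3,0.6,2.7] .. [4.7,13.6,15.7]
B = cube([9.3, 4.3, 6.3]) → bbox [0,0,0] .. [9.3,4.3,6.3]
lo = A.lo+B.lo = [-8.3+0, 0.6+0, 2.7+0] = [-8.300,0.600,2.700]
hi = A.hi+B.hi = [4.7+9.3, 13.6+4.3, 15.7+6.3] = [14.000,17.900,22.000]
diag = √(22.3²+17.3²+19.3²) = √1169.07 = 34.192

min=[-8.300,0.600,2.700] max=[14.000,17.900,22.000] diag=34.192


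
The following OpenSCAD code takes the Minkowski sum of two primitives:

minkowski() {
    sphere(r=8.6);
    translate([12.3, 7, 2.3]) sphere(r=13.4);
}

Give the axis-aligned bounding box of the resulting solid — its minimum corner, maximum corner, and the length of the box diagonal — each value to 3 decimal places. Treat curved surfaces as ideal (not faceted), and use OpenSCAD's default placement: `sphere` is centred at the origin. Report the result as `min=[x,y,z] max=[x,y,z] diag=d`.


A = translate([12.3, 7, 2.3]) sphere(r=13.4) → bbox [-1.1,-6.4,-11.1] .. [25.7,20.4,15.7]
B = sphere(r=8.6) → bbox [-8.6,-8.6,-8.6] .. [8.6,8.6,8.6]
lo = A.lo+B.lo = [-1.1-8.6, -6.4-8.6, -11.1-8.6] = [-9.700,-15.000,-19.700]
hi = A.hi+B.hi = [25.7+8.6, 20.4+8.6, 15.7+8.6] = [34.300,29.000,24.300]
diag = √(44²+44²+44²) = √5808 = 76.210

min=[-9.700,-15.000,-19.700] max=[34.300,29.000,24.300] diag=76.210


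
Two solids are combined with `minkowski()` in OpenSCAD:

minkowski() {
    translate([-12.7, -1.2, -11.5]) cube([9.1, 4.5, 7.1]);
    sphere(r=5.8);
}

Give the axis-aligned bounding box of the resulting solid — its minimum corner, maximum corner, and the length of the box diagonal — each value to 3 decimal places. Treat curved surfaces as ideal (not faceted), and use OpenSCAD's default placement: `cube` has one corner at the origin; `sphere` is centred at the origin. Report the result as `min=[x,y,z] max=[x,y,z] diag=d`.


min=[-18.500,-7.000,-17.300] max=[2.200,9.100,1.400] diag=32.209

A = translate([-12.7, -1.2, -11.5]) cube([9.1, 4.5, 7.1]) → bbox [-12.7,-1.2,-11.5] .. [-3.6,3.3,-4.4]
B = sphere(r=5.8) → bbox [-5.8,-5.8,-5.8] .. [5.8,5.8,5.8]
lo = A.lo+B.lo = [-12.7-5.8, -1.2-5.8, -11.5-5.8] = [-18.500,-7.000,-17.300]
hi = A.hi+B.hi = [-3.6+5.8, 3.3+5.8, -4.4+5.8] = [2.200,9.100,1.400]
diag = √(20.7²+16.1²+18.7²) = √1037.39 = 32.209


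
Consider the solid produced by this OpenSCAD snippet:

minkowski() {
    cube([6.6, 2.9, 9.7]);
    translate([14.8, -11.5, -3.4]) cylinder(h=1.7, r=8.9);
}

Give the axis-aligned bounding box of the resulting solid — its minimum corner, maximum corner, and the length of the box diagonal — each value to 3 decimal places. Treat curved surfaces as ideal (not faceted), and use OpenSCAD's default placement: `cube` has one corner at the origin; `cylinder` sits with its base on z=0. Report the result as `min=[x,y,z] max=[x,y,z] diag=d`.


min=[5.900,-20.400,-3.400] max=[30.300,0.300,8.000] diag=33.968

A = translate([14.8, -11.5, -3.4]) cylinder(h=1.7, r=8.9) → bbox [5.9,-20.4,-3.4] .. [23.7,-2.6,-1.7]
B = cube([6.6, 2.9, 9.7]) → bbox [0,0,0] .. [6.6,2.9,9.7]
lo = A.lo+B.lo = [5.9+0, -20.4+0, -3.4+0] = [5.900,-20.400,-3.400]
hi = A.hi+B.hi = [23.7+6.6, -2.6+2.9, -1.7+9.7] = [30.300,0.300,8.000]
diag = √(24.4²+20.7²+11.4²) = √1153.81 = 33.968


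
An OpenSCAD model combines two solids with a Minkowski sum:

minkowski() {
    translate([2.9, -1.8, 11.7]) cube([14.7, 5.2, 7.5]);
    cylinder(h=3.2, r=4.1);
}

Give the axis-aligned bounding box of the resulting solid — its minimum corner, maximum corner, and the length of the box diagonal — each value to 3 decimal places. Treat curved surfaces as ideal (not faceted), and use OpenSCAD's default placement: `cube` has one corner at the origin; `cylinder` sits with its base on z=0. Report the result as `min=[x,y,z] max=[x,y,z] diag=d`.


A = translate([2.9, -1.8, 11.7]) cube([14.7, 5.2, 7.5]) → bbox [2.9,-1.8,11.7] .. [17.6,3.4,19.2]
B = cylinder(h=3.2, r=4.1) → bbox [-4.1,-4.1,0] .. [4.1,4.1,3.2]
lo = A.lo+B.lo = [2.9-4.1, -1.8-4.1, 11.7+0] = [-1.200,-5.900,11.700]
hi = A.hi+B.hi = [17.6+4.1, 3.4+4.1, 19.2+3.2] = [21.700,7.500,22.400]
diag = √(22.9²+13.4²+10.7²) = √818.46 = 28.609

min=[-1.200,-5.900,11.700] max=[21.700,7.500,22.400] diag=28.609


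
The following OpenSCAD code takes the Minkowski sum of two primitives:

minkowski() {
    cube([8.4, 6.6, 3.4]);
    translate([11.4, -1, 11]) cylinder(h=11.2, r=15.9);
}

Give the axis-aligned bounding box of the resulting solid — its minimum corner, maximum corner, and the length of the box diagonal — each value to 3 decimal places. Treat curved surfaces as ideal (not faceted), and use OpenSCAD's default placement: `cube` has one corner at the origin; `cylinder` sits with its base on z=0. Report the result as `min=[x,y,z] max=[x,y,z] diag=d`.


min=[-4.500,-16.900,11.000] max=[35.700,21.500,25.600] diag=57.478

A = translate([11.4, -1, 11]) cylinder(h=11.2, r=15.9) → bbox [-4.5,-16.9,11] .. [27.3,14.9,22.2]
B = cube([8.4, 6.6, 3.4]) → bbox [0,0,0] .. [8.4,6.6,3.4]
lo = A.lo+B.lo = [-4.5+0, -16.9+0, 11+0] = [-4.500,-16.900,11.000]
hi = A.hi+B.hi = [27.3+8.4, 14.9+6.6, 22.2+3.4] = [35.700,21.500,25.600]
diag = √(40.2²+38.4²+14.6²) = √3303.76 = 57.478


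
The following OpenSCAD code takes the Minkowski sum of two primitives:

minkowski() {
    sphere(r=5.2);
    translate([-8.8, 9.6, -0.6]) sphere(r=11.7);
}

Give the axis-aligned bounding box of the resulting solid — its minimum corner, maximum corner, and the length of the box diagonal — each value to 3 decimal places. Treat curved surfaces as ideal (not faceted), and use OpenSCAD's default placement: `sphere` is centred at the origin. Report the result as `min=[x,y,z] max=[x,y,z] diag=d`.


A = translate([-8.8, 9.6, -0.6]) sphere(r=11.7) → bbox [-20.5,-2.1,-12.3] .. [2.9,21.3,11.1]
B = sphere(r=5.2) → bbox [-5.2,-5.2,-5.2] .. [5.2,5.2,5.2]
lo = A.lo+B.lo = [-20.5-5.2, -2.1-5.2, -12.3-5.2] = [-25.700,-7.300,-17.500]
hi = A.hi+B.hi = [2.9+5.2, 21.3+5.2, 11.1+5.2] = [8.100,26.500,16.300]
diag = √(33.8²+33.8²+33.8²) = √3427.32 = 58.543

min=[-25.700,-7.300,-17.500] max=[8.100,26.500,16.300] diag=58.543


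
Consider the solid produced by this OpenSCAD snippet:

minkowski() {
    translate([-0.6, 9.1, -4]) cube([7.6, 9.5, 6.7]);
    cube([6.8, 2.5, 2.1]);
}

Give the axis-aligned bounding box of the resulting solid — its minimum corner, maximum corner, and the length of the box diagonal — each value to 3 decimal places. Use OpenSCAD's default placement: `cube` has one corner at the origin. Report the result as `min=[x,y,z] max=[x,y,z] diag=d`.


A = translate([-0.6, 9.1, -4]) cube([7.6, 9.5, 6.7]) → bbox [-0.6,9.1,-4] .. [7,18.6,2.7]
B = cube([6.8, 2.5, 2.1]) → bbox [0,0,0] .. [6.8,2.5,2.1]
lo = A.lo+B.lo = [-0.6+0, 9.1+0, -4+0] = [-0.600,9.100,-4.000]
hi = A.hi+B.hi = [7+6.8, 18.6+2.5, 2.7+2.1] = [13.800,21.100,4.800]
diag = √(14.4²+12²+8.8²) = √428.8 = 20.707

min=[-0.600,9.100,-4.000] max=[13.800,21.100,4.800] diag=20.707


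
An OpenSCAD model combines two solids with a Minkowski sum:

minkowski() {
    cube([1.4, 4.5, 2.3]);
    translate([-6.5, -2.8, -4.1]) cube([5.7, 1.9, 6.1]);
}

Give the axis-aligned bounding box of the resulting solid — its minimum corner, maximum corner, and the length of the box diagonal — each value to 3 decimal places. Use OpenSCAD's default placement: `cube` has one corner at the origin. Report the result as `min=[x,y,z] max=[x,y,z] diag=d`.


min=[-6.500,-2.800,-4.100] max=[0.600,3.600,4.300] diag=12.725

A = translate([-6.5, -2.8, -4.1]) cube([5.7, 1.9, 6.1]) → bbox [-6.5,-2.8,-4.1] .. [-0.8,-0.9,2]
B = cube([1.4, 4.5, 2.3]) → bbox [0,0,0] .. [1.4,4.5,2.3]
lo = A.lo+B.lo = [-6.5+0, -2.8+0, -4.1+0] = [-6.500,-2.800,-4.100]
hi = A.hi+B.hi = [-0.8+1.4, -0.9+4.5, 2+2.3] = [0.600,3.600,4.300]
diag = √(7.1²+6.4²+8.4²) = √161.93 = 12.725


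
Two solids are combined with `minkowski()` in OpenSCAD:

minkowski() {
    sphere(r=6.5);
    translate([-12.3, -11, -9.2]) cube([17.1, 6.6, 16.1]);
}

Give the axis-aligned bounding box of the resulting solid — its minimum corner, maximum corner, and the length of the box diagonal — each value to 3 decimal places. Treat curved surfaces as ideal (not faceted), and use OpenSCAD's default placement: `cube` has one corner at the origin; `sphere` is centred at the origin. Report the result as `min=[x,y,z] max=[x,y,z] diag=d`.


A = translate([-12.3, -11, -9.2]) cube([17.1, 6.6, 16.1]) → bbox [-12.3,-11,-9.2] .. [4.8,-4.4,6.9]
B = sphere(r=6.5) → bbox [-6.5,-6.5,-6.5] .. [6.5,6.5,6.5]
lo = A.lo+B.lo = [-12.3-6.5, -11-6.5, -9.2-6.5] = [-18.800,-17.500,-15.700]
hi = A.hi+B.hi = [4.8+6.5, -4.4+6.5, 6.9+6.5] = [11.300,2.100,13.400]
diag = √(30.1²+19.6²+29.1²) = √2136.98 = 46.227

min=[-18.800,-17.500,-15.700] max=[11.300,2.100,13.400] diag=46.227


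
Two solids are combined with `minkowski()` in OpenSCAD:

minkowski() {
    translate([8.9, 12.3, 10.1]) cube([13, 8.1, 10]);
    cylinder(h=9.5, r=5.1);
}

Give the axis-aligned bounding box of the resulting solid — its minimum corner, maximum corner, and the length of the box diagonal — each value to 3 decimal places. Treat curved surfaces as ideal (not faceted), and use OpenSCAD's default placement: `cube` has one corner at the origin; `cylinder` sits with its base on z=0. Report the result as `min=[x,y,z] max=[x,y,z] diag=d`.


min=[3.800,7.200,10.100] max=[27.000,25.500,29.600] diag=35.403

A = translate([8.9, 12.3, 10.1]) cube([13, 8.1, 10]) → bbox [8.9,12.3,10.1] .. [21.9,20.4,20.1]
B = cylinder(h=9.5, r=5.1) → bbox [-5.1,-5.1,0] .. [5.1,5.1,9.5]
lo = A.lo+B.lo = [8.9-5.1, 12.3-5.1, 10.1+0] = [3.800,7.200,10.100]
hi = A.hi+B.hi = [21.9+5.1, 20.4+5.1, 20.1+9.5] = [27.000,25.500,29.600]
diag = √(23.2²+18.3²+19.5²) = √1253.38 = 35.403


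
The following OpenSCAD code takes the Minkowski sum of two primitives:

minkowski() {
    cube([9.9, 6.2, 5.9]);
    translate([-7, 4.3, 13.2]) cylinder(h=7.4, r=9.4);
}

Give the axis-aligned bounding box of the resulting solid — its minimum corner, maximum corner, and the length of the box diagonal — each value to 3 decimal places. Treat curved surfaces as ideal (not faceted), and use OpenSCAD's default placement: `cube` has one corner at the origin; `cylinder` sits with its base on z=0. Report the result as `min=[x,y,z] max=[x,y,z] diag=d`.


min=[-16.400,-5.100,13.200] max=[12.300,19.900,26.500] diag=40.318

A = translate([-7, 4.3, 13.2]) cylinder(h=7.4, r=9.4) → bbox [-16.4,-5.1,13.2] .. [2.4,13.7,20.6]
B = cube([9.9, 6.2, 5.9]) → bbox [0,0,0] .. [9.9,6.2,5.9]
lo = A.lo+B.lo = [-16.4+0, -5.1+0, 13.2+0] = [-16.400,-5.100,13.200]
hi = A.hi+B.hi = [2.4+9.9, 13.7+6.2, 20.6+5.9] = [12.300,19.900,26.500]
diag = √(28.7²+25²+13.3²) = √1625.58 = 40.318


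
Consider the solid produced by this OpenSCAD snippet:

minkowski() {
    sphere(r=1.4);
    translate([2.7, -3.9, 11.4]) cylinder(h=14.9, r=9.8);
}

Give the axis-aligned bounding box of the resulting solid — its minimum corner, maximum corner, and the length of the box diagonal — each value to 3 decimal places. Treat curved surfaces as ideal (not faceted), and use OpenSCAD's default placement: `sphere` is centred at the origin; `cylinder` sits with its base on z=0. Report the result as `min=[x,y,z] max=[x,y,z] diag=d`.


A = translate([2.7, -3.9, 11.4]) cylinder(h=14.9, r=9.8) → bbox [-7.1,-13.7,11.4] .. [12.5,5.9,26.3]
B = sphere(r=1.4) → bbox [-1.4,-1.4,-1.4] .. [1.4,1.4,1.4]
lo = A.lo+B.lo = [-7.1-1.4, -13.7-1.4, 11.4-1.4] = [-8.500,-15.100,10.000]
hi = A.hi+B.hi = [12.5+1.4, 5.9+1.4, 26.3+1.4] = [13.900,7.300,27.700]
diag = √(22.4²+22.4²+17.7²) = √1316.81 = 36.288

min=[-8.500,-15.100,10.000] max=[13.900,7.300,27.700] diag=36.288


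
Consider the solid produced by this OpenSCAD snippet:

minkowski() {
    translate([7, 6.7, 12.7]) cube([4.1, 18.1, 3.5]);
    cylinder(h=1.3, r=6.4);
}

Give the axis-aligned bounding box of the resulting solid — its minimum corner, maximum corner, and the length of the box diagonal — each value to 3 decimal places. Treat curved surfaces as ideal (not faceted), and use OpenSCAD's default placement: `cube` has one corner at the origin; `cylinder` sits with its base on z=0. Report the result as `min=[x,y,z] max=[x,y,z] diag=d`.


min=[0.600,0.300,12.700] max=[17.500,31.200,17.500] diag=35.545

A = translate([7, 6.7, 12.7]) cube([4.1, 18.1, 3.5]) → bbox [7,6.7,12.7] .. [11.1,24.8,16.2]
B = cylinder(h=1.3, r=6.4) → bbox [-6.4,-6.4,0] .. [6.4,6.4,1.3]
lo = A.lo+B.lo = [7-6.4, 6.7-6.4, 12.7+0] = [0.600,0.300,12.700]
hi = A.hi+B.hi = [11.1+6.4, 24.8+6.4, 16.2+1.3] = [17.500,31.200,17.500]
diag = √(16.9²+30.9²+4.8²) = √1263.46 = 35.545
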